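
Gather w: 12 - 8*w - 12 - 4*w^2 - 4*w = -4*w^2 - 12*w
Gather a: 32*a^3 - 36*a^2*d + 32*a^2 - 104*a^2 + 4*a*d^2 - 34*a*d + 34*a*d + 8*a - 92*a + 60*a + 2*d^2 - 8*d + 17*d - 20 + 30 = 32*a^3 + a^2*(-36*d - 72) + a*(4*d^2 - 24) + 2*d^2 + 9*d + 10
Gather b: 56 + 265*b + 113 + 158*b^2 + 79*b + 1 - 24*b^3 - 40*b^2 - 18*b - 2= -24*b^3 + 118*b^2 + 326*b + 168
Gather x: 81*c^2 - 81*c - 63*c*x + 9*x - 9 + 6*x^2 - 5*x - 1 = 81*c^2 - 81*c + 6*x^2 + x*(4 - 63*c) - 10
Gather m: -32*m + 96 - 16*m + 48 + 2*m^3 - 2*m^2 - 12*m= 2*m^3 - 2*m^2 - 60*m + 144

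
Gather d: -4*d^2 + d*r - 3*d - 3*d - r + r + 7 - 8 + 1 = -4*d^2 + d*(r - 6)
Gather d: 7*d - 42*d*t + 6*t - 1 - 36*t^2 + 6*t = d*(7 - 42*t) - 36*t^2 + 12*t - 1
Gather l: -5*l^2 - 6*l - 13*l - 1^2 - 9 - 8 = -5*l^2 - 19*l - 18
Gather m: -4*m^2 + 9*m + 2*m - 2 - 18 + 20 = -4*m^2 + 11*m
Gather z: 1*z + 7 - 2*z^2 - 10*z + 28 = -2*z^2 - 9*z + 35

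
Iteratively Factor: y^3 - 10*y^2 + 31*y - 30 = (y - 2)*(y^2 - 8*y + 15) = (y - 3)*(y - 2)*(y - 5)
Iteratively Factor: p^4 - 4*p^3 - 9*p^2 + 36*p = (p - 3)*(p^3 - p^2 - 12*p) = (p - 3)*(p + 3)*(p^2 - 4*p) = p*(p - 3)*(p + 3)*(p - 4)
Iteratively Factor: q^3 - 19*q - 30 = (q + 2)*(q^2 - 2*q - 15) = (q - 5)*(q + 2)*(q + 3)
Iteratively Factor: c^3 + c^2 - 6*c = (c + 3)*(c^2 - 2*c) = c*(c + 3)*(c - 2)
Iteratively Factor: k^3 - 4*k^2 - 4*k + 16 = (k - 4)*(k^2 - 4) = (k - 4)*(k - 2)*(k + 2)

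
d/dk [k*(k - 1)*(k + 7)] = 3*k^2 + 12*k - 7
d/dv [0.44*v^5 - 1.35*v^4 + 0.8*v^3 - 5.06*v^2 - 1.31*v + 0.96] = 2.2*v^4 - 5.4*v^3 + 2.4*v^2 - 10.12*v - 1.31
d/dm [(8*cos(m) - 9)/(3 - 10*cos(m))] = 66*sin(m)/(10*cos(m) - 3)^2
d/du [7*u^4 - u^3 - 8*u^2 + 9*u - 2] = 28*u^3 - 3*u^2 - 16*u + 9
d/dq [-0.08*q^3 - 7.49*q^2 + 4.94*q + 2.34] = -0.24*q^2 - 14.98*q + 4.94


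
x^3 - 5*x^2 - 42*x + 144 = (x - 8)*(x - 3)*(x + 6)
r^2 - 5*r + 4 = (r - 4)*(r - 1)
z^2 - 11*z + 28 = (z - 7)*(z - 4)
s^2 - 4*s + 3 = (s - 3)*(s - 1)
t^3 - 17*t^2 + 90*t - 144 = (t - 8)*(t - 6)*(t - 3)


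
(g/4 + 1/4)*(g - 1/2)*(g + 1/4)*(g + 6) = g^4/4 + 27*g^3/16 + 33*g^2/32 - 19*g/32 - 3/16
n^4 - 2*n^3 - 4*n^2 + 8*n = n*(n - 2)^2*(n + 2)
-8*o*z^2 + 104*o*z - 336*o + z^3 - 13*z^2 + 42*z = (-8*o + z)*(z - 7)*(z - 6)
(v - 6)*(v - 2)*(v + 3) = v^3 - 5*v^2 - 12*v + 36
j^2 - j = j*(j - 1)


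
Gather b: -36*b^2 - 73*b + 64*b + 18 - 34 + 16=-36*b^2 - 9*b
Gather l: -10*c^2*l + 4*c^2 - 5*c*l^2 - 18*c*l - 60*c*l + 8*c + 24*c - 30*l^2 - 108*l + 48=4*c^2 + 32*c + l^2*(-5*c - 30) + l*(-10*c^2 - 78*c - 108) + 48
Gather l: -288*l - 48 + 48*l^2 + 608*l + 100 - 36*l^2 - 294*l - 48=12*l^2 + 26*l + 4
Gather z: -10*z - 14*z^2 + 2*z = -14*z^2 - 8*z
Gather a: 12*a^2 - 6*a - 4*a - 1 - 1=12*a^2 - 10*a - 2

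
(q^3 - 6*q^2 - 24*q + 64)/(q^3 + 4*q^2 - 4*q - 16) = (q - 8)/(q + 2)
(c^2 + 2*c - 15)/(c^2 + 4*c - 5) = (c - 3)/(c - 1)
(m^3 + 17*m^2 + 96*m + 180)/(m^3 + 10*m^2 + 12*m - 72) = (m + 5)/(m - 2)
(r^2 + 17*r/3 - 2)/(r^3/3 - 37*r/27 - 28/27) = 9*(-3*r^2 - 17*r + 6)/(-9*r^3 + 37*r + 28)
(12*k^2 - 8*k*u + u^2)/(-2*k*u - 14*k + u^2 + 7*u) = (-6*k + u)/(u + 7)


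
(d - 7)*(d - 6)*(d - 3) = d^3 - 16*d^2 + 81*d - 126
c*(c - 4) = c^2 - 4*c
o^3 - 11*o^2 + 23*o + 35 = (o - 7)*(o - 5)*(o + 1)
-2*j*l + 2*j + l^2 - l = (-2*j + l)*(l - 1)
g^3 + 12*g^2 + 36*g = g*(g + 6)^2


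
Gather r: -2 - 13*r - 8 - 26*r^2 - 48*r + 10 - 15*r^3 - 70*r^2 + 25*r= -15*r^3 - 96*r^2 - 36*r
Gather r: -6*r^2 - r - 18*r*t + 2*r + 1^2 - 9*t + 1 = -6*r^2 + r*(1 - 18*t) - 9*t + 2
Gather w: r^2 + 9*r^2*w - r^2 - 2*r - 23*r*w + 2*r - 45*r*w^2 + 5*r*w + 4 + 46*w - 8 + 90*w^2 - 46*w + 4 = w^2*(90 - 45*r) + w*(9*r^2 - 18*r)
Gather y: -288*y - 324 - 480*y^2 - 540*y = -480*y^2 - 828*y - 324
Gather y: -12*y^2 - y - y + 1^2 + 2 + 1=-12*y^2 - 2*y + 4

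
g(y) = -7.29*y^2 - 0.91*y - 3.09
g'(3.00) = -44.65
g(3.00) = -71.43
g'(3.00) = -44.65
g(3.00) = -71.43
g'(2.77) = -41.30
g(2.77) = -61.55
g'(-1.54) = 21.54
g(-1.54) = -18.98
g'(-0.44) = 5.51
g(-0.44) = -4.10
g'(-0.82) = 11.05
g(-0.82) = -7.25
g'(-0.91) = 12.36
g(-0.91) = -8.30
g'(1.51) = -22.93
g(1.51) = -21.09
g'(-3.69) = 52.89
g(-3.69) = -98.99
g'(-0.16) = 1.42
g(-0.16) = -3.13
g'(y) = -14.58*y - 0.91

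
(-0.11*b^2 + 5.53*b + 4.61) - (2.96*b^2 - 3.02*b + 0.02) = -3.07*b^2 + 8.55*b + 4.59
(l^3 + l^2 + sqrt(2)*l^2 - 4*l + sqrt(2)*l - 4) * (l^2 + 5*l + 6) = l^5 + sqrt(2)*l^4 + 6*l^4 + 7*l^3 + 6*sqrt(2)*l^3 - 18*l^2 + 11*sqrt(2)*l^2 - 44*l + 6*sqrt(2)*l - 24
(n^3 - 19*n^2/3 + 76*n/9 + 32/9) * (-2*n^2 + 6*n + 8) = -2*n^5 + 56*n^4/3 - 422*n^3/9 - 64*n^2/9 + 800*n/9 + 256/9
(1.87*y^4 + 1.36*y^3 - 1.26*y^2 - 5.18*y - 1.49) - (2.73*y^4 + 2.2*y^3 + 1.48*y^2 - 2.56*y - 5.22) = -0.86*y^4 - 0.84*y^3 - 2.74*y^2 - 2.62*y + 3.73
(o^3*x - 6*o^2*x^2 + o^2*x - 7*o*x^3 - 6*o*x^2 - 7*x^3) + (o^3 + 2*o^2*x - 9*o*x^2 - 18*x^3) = o^3*x + o^3 - 6*o^2*x^2 + 3*o^2*x - 7*o*x^3 - 15*o*x^2 - 25*x^3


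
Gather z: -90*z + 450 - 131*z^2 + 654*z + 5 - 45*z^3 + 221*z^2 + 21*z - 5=-45*z^3 + 90*z^2 + 585*z + 450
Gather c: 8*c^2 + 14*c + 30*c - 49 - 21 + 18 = 8*c^2 + 44*c - 52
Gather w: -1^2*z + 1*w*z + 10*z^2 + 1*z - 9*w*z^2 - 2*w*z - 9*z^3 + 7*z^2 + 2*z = w*(-9*z^2 - z) - 9*z^3 + 17*z^2 + 2*z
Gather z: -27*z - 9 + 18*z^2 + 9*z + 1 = 18*z^2 - 18*z - 8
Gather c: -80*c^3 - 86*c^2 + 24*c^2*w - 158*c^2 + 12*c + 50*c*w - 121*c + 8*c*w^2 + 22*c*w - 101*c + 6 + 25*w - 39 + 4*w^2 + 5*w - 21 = -80*c^3 + c^2*(24*w - 244) + c*(8*w^2 + 72*w - 210) + 4*w^2 + 30*w - 54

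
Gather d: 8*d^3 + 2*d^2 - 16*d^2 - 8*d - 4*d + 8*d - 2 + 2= 8*d^3 - 14*d^2 - 4*d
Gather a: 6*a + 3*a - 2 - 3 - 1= 9*a - 6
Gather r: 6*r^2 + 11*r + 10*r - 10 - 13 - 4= 6*r^2 + 21*r - 27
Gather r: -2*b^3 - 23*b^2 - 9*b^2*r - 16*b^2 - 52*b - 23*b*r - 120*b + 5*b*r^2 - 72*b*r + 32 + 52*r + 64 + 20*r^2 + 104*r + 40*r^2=-2*b^3 - 39*b^2 - 172*b + r^2*(5*b + 60) + r*(-9*b^2 - 95*b + 156) + 96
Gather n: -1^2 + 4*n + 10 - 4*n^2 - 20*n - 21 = -4*n^2 - 16*n - 12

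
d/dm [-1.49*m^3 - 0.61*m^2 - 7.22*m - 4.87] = -4.47*m^2 - 1.22*m - 7.22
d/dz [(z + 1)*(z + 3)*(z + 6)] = 3*z^2 + 20*z + 27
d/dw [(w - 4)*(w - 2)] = 2*w - 6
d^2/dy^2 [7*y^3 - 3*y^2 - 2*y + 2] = 42*y - 6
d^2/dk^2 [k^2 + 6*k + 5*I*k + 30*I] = 2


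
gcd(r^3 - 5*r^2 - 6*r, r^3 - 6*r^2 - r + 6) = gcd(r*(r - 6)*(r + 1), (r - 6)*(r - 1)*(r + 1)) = r^2 - 5*r - 6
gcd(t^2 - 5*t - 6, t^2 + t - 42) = t - 6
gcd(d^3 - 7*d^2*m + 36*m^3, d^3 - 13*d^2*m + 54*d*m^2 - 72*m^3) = d^2 - 9*d*m + 18*m^2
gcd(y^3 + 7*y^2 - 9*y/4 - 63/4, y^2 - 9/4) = y^2 - 9/4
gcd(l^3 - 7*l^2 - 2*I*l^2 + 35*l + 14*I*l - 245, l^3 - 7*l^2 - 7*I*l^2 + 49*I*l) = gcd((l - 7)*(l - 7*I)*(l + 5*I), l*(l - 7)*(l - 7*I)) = l^2 + l*(-7 - 7*I) + 49*I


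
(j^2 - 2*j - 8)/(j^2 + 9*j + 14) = (j - 4)/(j + 7)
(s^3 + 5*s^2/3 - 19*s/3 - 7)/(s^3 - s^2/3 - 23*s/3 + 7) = (s + 1)/(s - 1)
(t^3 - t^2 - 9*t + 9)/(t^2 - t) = t - 9/t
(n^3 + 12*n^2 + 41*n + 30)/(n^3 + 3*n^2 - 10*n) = (n^2 + 7*n + 6)/(n*(n - 2))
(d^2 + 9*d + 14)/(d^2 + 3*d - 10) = (d^2 + 9*d + 14)/(d^2 + 3*d - 10)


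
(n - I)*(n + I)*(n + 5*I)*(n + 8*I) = n^4 + 13*I*n^3 - 39*n^2 + 13*I*n - 40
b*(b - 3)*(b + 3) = b^3 - 9*b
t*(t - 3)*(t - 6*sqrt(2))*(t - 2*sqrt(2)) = t^4 - 8*sqrt(2)*t^3 - 3*t^3 + 24*t^2 + 24*sqrt(2)*t^2 - 72*t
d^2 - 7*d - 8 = (d - 8)*(d + 1)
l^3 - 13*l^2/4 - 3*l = l*(l - 4)*(l + 3/4)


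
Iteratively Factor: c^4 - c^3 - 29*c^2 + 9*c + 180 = (c + 4)*(c^3 - 5*c^2 - 9*c + 45) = (c - 5)*(c + 4)*(c^2 - 9) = (c - 5)*(c + 3)*(c + 4)*(c - 3)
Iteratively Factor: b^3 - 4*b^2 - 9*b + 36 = (b - 3)*(b^2 - b - 12) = (b - 3)*(b + 3)*(b - 4)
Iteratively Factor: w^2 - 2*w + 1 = (w - 1)*(w - 1)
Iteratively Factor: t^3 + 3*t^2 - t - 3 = (t - 1)*(t^2 + 4*t + 3) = (t - 1)*(t + 3)*(t + 1)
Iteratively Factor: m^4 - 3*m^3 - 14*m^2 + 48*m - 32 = (m - 4)*(m^3 + m^2 - 10*m + 8) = (m - 4)*(m - 1)*(m^2 + 2*m - 8) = (m - 4)*(m - 1)*(m + 4)*(m - 2)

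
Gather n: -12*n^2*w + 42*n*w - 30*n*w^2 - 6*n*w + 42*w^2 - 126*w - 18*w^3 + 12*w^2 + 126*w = -12*n^2*w + n*(-30*w^2 + 36*w) - 18*w^3 + 54*w^2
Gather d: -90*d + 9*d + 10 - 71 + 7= -81*d - 54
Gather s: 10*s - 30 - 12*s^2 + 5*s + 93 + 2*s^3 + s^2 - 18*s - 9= 2*s^3 - 11*s^2 - 3*s + 54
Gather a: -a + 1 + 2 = 3 - a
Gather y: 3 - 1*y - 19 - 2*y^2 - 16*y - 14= -2*y^2 - 17*y - 30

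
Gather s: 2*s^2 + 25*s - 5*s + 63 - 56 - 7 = 2*s^2 + 20*s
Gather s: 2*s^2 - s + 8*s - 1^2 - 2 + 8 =2*s^2 + 7*s + 5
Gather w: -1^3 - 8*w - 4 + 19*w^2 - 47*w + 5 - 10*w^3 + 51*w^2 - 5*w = -10*w^3 + 70*w^2 - 60*w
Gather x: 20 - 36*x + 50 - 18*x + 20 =90 - 54*x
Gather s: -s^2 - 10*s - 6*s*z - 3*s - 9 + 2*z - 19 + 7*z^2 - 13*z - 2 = -s^2 + s*(-6*z - 13) + 7*z^2 - 11*z - 30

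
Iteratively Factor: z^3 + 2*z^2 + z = (z)*(z^2 + 2*z + 1) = z*(z + 1)*(z + 1)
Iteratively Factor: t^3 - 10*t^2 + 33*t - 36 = (t - 4)*(t^2 - 6*t + 9) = (t - 4)*(t - 3)*(t - 3)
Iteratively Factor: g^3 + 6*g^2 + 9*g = (g + 3)*(g^2 + 3*g) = g*(g + 3)*(g + 3)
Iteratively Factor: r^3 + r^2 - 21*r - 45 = (r + 3)*(r^2 - 2*r - 15) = (r + 3)^2*(r - 5)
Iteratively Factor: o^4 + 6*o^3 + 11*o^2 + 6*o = (o)*(o^3 + 6*o^2 + 11*o + 6) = o*(o + 2)*(o^2 + 4*o + 3) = o*(o + 1)*(o + 2)*(o + 3)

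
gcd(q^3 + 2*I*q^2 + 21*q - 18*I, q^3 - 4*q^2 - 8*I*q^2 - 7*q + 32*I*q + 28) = q - I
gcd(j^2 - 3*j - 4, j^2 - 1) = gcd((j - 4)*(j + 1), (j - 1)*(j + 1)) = j + 1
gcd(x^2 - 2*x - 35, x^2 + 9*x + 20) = x + 5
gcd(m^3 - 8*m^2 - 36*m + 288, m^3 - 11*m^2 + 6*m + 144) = m^2 - 14*m + 48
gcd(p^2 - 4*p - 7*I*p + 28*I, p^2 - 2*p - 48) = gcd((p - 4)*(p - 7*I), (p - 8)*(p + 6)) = 1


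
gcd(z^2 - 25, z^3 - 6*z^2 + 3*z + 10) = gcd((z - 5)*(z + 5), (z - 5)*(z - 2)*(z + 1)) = z - 5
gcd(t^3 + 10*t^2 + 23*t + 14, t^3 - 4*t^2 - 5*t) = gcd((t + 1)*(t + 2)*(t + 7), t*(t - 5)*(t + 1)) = t + 1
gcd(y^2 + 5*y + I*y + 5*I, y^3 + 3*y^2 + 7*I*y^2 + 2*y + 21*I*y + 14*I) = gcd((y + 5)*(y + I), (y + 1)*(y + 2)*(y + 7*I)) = 1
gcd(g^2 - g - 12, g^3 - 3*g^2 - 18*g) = g + 3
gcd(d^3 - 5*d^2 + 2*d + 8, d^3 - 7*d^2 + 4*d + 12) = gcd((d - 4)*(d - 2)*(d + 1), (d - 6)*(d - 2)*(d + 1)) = d^2 - d - 2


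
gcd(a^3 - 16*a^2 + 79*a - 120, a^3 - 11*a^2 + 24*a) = a^2 - 11*a + 24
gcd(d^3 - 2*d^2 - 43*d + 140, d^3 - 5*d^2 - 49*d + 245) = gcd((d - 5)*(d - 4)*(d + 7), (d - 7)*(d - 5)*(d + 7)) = d^2 + 2*d - 35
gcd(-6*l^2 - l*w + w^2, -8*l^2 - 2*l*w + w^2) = 2*l + w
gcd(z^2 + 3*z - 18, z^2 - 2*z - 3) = z - 3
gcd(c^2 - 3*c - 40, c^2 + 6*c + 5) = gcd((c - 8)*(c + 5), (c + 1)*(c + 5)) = c + 5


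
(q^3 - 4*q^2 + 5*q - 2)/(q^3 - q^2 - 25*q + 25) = (q^2 - 3*q + 2)/(q^2 - 25)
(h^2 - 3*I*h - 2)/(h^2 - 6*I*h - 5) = (h - 2*I)/(h - 5*I)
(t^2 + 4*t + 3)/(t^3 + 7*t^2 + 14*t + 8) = (t + 3)/(t^2 + 6*t + 8)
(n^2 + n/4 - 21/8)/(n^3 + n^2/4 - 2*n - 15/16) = 2*(4*n + 7)/(8*n^2 + 14*n + 5)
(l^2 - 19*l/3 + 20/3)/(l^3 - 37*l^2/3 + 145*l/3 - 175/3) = (3*l - 4)/(3*l^2 - 22*l + 35)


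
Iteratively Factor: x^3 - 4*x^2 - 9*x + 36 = (x + 3)*(x^2 - 7*x + 12) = (x - 3)*(x + 3)*(x - 4)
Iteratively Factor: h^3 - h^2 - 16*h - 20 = (h + 2)*(h^2 - 3*h - 10) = (h - 5)*(h + 2)*(h + 2)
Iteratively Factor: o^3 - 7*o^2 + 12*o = (o - 3)*(o^2 - 4*o) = o*(o - 3)*(o - 4)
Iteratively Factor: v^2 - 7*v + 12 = (v - 4)*(v - 3)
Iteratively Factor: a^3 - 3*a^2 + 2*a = (a - 1)*(a^2 - 2*a) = a*(a - 1)*(a - 2)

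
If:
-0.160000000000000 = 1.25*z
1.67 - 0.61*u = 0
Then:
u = 2.74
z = -0.13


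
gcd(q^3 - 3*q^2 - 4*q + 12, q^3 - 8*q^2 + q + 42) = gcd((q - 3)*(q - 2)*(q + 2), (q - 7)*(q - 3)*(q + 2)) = q^2 - q - 6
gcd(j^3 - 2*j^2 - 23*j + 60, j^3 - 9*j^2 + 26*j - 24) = j^2 - 7*j + 12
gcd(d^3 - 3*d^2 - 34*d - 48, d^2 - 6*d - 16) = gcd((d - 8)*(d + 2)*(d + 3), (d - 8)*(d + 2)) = d^2 - 6*d - 16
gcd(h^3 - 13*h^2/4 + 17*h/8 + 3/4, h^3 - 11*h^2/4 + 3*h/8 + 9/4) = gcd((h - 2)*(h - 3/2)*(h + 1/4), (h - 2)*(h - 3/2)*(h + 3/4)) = h^2 - 7*h/2 + 3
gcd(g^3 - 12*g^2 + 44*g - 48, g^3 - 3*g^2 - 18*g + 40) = g - 2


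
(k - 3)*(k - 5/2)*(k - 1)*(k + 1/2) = k^4 - 6*k^3 + 39*k^2/4 - k - 15/4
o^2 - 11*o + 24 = (o - 8)*(o - 3)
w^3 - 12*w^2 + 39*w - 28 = (w - 7)*(w - 4)*(w - 1)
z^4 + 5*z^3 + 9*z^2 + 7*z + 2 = (z + 1)^3*(z + 2)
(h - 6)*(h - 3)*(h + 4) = h^3 - 5*h^2 - 18*h + 72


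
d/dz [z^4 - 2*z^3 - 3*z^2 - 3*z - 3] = 4*z^3 - 6*z^2 - 6*z - 3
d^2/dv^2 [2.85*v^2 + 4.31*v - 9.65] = 5.70000000000000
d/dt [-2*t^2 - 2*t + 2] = -4*t - 2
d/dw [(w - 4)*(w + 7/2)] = 2*w - 1/2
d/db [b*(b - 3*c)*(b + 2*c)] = 3*b^2 - 2*b*c - 6*c^2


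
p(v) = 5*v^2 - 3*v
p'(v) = 10*v - 3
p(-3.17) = 59.75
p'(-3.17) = -34.70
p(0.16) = -0.35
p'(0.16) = -1.40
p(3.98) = 67.26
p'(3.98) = 36.80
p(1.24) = 3.97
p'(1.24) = 9.40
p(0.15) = -0.34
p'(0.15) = -1.50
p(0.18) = -0.38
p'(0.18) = -1.20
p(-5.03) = 141.59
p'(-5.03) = -53.30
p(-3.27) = 63.27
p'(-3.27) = -35.70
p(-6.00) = 198.00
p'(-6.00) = -63.00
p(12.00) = 684.00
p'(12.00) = 117.00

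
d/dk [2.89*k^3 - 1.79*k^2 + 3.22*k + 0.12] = 8.67*k^2 - 3.58*k + 3.22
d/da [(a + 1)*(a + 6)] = 2*a + 7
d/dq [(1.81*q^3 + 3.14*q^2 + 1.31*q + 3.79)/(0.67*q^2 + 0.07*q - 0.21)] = (1.2127*q^4 + 0.2534*q^3 - 1.7982*q^2 - 6.3974*q - 0.5404)/(0.4489*q^4 + 0.0938*q^3 - 0.2765*q^2 - 0.0294*q + 0.0441)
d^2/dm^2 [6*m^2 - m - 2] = 12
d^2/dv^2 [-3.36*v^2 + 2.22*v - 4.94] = -6.72000000000000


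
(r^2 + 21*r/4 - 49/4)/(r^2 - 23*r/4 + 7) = (r + 7)/(r - 4)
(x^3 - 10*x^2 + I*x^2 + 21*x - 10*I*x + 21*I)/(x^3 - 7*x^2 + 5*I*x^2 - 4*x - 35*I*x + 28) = (x - 3)/(x + 4*I)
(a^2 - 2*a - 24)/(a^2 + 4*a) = (a - 6)/a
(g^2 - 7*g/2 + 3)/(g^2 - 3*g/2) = (g - 2)/g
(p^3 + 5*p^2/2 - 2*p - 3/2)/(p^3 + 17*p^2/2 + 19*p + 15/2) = (p - 1)/(p + 5)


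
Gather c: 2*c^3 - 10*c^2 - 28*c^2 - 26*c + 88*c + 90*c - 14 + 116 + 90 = 2*c^3 - 38*c^2 + 152*c + 192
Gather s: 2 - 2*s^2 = 2 - 2*s^2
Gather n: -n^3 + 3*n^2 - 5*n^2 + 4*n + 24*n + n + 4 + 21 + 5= -n^3 - 2*n^2 + 29*n + 30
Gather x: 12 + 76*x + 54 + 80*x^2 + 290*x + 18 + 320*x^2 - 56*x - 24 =400*x^2 + 310*x + 60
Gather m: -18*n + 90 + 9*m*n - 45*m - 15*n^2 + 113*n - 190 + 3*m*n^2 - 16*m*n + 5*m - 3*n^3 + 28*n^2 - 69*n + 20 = m*(3*n^2 - 7*n - 40) - 3*n^3 + 13*n^2 + 26*n - 80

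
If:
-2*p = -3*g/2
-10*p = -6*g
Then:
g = 0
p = 0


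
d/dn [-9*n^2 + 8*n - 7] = 8 - 18*n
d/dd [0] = 0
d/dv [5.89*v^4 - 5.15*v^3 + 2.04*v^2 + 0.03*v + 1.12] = 23.56*v^3 - 15.45*v^2 + 4.08*v + 0.03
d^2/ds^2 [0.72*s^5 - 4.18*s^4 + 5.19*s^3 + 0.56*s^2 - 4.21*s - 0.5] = 14.4*s^3 - 50.16*s^2 + 31.14*s + 1.12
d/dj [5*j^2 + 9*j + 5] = 10*j + 9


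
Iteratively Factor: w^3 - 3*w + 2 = (w - 1)*(w^2 + w - 2) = (w - 1)*(w + 2)*(w - 1)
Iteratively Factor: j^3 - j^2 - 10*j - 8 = (j + 2)*(j^2 - 3*j - 4) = (j - 4)*(j + 2)*(j + 1)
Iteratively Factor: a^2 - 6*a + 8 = (a - 2)*(a - 4)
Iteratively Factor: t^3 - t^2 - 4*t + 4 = (t - 2)*(t^2 + t - 2) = (t - 2)*(t - 1)*(t + 2)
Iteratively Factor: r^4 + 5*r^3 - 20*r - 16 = (r + 1)*(r^3 + 4*r^2 - 4*r - 16) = (r - 2)*(r + 1)*(r^2 + 6*r + 8) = (r - 2)*(r + 1)*(r + 4)*(r + 2)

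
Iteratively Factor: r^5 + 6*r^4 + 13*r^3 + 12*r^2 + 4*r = (r + 2)*(r^4 + 4*r^3 + 5*r^2 + 2*r) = (r + 1)*(r + 2)*(r^3 + 3*r^2 + 2*r) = (r + 1)*(r + 2)^2*(r^2 + r) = (r + 1)^2*(r + 2)^2*(r)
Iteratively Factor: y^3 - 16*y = (y)*(y^2 - 16) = y*(y - 4)*(y + 4)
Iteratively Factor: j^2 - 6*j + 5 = (j - 1)*(j - 5)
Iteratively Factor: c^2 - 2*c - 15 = (c + 3)*(c - 5)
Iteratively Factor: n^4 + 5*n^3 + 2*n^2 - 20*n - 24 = (n + 3)*(n^3 + 2*n^2 - 4*n - 8) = (n + 2)*(n + 3)*(n^2 - 4) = (n - 2)*(n + 2)*(n + 3)*(n + 2)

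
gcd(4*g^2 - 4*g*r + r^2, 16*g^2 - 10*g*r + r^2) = -2*g + r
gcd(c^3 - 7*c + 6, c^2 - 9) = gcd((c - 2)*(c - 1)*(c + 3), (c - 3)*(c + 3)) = c + 3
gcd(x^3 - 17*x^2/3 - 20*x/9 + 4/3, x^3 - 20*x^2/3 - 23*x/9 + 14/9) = x^2 + x/3 - 2/9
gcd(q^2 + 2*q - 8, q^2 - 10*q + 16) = q - 2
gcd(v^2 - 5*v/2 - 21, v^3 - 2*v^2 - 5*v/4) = 1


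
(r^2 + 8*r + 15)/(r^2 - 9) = (r + 5)/(r - 3)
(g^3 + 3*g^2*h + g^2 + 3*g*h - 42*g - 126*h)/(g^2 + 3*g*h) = g + 1 - 42/g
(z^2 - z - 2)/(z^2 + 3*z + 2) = (z - 2)/(z + 2)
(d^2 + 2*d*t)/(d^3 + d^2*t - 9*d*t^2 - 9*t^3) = d*(d + 2*t)/(d^3 + d^2*t - 9*d*t^2 - 9*t^3)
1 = 1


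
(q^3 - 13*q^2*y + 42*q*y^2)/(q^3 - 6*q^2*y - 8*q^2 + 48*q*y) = (q - 7*y)/(q - 8)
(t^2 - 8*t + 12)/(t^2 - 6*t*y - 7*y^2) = (-t^2 + 8*t - 12)/(-t^2 + 6*t*y + 7*y^2)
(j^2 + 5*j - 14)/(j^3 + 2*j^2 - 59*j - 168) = (j - 2)/(j^2 - 5*j - 24)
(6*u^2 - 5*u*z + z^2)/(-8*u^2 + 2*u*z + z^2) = (-3*u + z)/(4*u + z)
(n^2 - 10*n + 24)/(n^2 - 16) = (n - 6)/(n + 4)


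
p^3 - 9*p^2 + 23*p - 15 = (p - 5)*(p - 3)*(p - 1)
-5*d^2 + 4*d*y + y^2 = (-d + y)*(5*d + y)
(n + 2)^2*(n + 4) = n^3 + 8*n^2 + 20*n + 16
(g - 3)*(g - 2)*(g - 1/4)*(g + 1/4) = g^4 - 5*g^3 + 95*g^2/16 + 5*g/16 - 3/8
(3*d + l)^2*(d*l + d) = 9*d^3*l + 9*d^3 + 6*d^2*l^2 + 6*d^2*l + d*l^3 + d*l^2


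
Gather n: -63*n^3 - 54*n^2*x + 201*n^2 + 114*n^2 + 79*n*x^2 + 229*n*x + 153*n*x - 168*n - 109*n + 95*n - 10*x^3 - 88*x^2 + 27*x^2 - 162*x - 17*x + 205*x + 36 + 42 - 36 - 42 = -63*n^3 + n^2*(315 - 54*x) + n*(79*x^2 + 382*x - 182) - 10*x^3 - 61*x^2 + 26*x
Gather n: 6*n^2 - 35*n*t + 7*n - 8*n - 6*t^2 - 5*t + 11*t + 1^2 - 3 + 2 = 6*n^2 + n*(-35*t - 1) - 6*t^2 + 6*t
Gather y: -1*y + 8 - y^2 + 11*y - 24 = -y^2 + 10*y - 16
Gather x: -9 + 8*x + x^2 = x^2 + 8*x - 9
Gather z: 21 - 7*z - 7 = 14 - 7*z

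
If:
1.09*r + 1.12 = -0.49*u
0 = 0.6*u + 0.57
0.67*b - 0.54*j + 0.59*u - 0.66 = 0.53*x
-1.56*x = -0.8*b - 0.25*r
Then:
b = 1.95*x + 0.187643348623853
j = 1.43796296296296*x - 2.02736843781855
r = -0.60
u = -0.95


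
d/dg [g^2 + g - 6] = 2*g + 1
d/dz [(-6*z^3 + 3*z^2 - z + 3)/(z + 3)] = 3*(-4*z^3 - 17*z^2 + 6*z - 2)/(z^2 + 6*z + 9)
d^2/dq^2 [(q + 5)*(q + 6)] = 2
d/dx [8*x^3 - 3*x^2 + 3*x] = 24*x^2 - 6*x + 3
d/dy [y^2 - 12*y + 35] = 2*y - 12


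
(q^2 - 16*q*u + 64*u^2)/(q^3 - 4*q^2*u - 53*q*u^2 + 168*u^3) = (q - 8*u)/(q^2 + 4*q*u - 21*u^2)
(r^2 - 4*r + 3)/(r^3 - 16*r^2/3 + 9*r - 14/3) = 3*(r - 3)/(3*r^2 - 13*r + 14)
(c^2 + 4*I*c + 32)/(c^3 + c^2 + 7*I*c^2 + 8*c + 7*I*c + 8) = (c - 4*I)/(c^2 + c*(1 - I) - I)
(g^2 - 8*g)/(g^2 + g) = (g - 8)/(g + 1)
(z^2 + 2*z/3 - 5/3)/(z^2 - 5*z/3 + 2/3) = (3*z + 5)/(3*z - 2)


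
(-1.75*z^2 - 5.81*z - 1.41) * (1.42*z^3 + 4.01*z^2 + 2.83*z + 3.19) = -2.485*z^5 - 15.2677*z^4 - 30.2528*z^3 - 27.6789*z^2 - 22.5242*z - 4.4979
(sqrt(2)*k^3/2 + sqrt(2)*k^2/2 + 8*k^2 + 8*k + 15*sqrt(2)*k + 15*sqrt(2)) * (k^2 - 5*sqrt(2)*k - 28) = sqrt(2)*k^5/2 + sqrt(2)*k^4/2 + 3*k^4 - 39*sqrt(2)*k^3 + 3*k^3 - 374*k^2 - 39*sqrt(2)*k^2 - 420*sqrt(2)*k - 374*k - 420*sqrt(2)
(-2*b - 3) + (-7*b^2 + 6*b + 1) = -7*b^2 + 4*b - 2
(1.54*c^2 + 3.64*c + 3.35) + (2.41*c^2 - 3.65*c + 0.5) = 3.95*c^2 - 0.00999999999999979*c + 3.85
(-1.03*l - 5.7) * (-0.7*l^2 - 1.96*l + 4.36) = 0.721*l^3 + 6.0088*l^2 + 6.6812*l - 24.852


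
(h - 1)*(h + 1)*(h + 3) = h^3 + 3*h^2 - h - 3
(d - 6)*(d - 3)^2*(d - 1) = d^4 - 13*d^3 + 57*d^2 - 99*d + 54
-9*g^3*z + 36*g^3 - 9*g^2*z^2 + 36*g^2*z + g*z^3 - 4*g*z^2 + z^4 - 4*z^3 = (-3*g + z)*(g + z)*(3*g + z)*(z - 4)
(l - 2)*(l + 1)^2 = l^3 - 3*l - 2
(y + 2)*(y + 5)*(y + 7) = y^3 + 14*y^2 + 59*y + 70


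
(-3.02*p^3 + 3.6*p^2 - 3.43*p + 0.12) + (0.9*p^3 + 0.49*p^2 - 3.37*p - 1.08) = -2.12*p^3 + 4.09*p^2 - 6.8*p - 0.96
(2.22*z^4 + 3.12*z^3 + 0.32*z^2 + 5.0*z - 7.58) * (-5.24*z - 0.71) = -11.6328*z^5 - 17.925*z^4 - 3.892*z^3 - 26.4272*z^2 + 36.1692*z + 5.3818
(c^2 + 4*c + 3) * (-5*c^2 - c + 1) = -5*c^4 - 21*c^3 - 18*c^2 + c + 3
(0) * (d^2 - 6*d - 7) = 0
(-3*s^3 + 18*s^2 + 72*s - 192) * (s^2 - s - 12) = -3*s^5 + 21*s^4 + 90*s^3 - 480*s^2 - 672*s + 2304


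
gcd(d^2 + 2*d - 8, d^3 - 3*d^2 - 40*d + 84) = d - 2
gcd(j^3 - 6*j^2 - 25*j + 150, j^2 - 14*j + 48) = j - 6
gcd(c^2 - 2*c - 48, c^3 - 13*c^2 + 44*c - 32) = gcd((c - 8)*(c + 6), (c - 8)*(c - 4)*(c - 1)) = c - 8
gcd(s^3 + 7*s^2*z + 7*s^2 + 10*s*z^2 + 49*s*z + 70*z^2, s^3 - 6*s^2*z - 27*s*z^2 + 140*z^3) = s + 5*z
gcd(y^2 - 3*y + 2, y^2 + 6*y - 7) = y - 1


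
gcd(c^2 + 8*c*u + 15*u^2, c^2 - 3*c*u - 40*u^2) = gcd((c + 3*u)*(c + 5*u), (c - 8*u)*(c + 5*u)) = c + 5*u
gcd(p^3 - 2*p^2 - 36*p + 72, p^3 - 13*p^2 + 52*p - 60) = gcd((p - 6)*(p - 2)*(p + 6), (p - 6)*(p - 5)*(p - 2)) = p^2 - 8*p + 12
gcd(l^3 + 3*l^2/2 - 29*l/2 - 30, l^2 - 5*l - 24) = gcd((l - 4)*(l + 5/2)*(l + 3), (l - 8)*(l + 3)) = l + 3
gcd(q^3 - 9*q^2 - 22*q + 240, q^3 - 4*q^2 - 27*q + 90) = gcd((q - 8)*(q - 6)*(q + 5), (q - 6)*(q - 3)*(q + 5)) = q^2 - q - 30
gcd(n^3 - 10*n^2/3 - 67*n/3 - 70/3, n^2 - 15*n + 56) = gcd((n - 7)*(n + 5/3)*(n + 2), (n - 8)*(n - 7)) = n - 7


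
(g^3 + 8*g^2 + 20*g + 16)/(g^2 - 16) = (g^2 + 4*g + 4)/(g - 4)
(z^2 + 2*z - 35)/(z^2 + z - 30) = (z + 7)/(z + 6)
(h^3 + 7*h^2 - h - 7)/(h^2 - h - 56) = (h^2 - 1)/(h - 8)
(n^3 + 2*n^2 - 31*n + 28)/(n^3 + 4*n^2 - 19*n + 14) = (n - 4)/(n - 2)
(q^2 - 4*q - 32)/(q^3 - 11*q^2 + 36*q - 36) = (q^2 - 4*q - 32)/(q^3 - 11*q^2 + 36*q - 36)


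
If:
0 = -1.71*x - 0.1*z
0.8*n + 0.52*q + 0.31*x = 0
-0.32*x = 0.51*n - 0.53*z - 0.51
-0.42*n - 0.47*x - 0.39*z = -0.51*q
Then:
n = 0.21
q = -0.35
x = 0.04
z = -0.73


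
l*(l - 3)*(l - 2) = l^3 - 5*l^2 + 6*l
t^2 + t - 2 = (t - 1)*(t + 2)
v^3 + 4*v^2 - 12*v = v*(v - 2)*(v + 6)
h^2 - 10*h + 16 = (h - 8)*(h - 2)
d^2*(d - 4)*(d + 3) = d^4 - d^3 - 12*d^2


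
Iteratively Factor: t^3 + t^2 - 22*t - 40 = (t - 5)*(t^2 + 6*t + 8) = (t - 5)*(t + 2)*(t + 4)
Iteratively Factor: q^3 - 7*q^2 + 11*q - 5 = (q - 5)*(q^2 - 2*q + 1) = (q - 5)*(q - 1)*(q - 1)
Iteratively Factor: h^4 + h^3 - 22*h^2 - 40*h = (h)*(h^3 + h^2 - 22*h - 40) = h*(h - 5)*(h^2 + 6*h + 8) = h*(h - 5)*(h + 4)*(h + 2)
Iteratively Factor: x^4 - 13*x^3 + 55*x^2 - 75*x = (x)*(x^3 - 13*x^2 + 55*x - 75) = x*(x - 5)*(x^2 - 8*x + 15) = x*(x - 5)*(x - 3)*(x - 5)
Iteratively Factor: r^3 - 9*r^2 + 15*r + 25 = (r + 1)*(r^2 - 10*r + 25) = (r - 5)*(r + 1)*(r - 5)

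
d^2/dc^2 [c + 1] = 0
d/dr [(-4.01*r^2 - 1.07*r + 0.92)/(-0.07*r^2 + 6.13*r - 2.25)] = (-24.6562*r^2 + 18.1738*r - 3.2321)/(0.0049*r^4 - 0.8582*r^3 + 37.8919*r^2 - 27.585*r + 5.0625)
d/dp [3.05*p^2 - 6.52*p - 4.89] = 6.1*p - 6.52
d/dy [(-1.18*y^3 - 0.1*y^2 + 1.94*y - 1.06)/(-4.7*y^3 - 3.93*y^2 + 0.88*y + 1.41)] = (4.1674*y^4 + 16.1592*y^3 - 12.4012*y^2 - 8.6136*y + 3.6682)/(22.09*y^6 + 36.942*y^5 + 7.1729*y^4 - 20.1708*y^3 - 10.3082*y^2 + 2.4816*y + 1.9881)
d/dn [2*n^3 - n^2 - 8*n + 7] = 6*n^2 - 2*n - 8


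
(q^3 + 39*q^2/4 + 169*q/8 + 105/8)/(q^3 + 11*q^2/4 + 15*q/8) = (q + 7)/q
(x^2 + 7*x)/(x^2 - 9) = x*(x + 7)/(x^2 - 9)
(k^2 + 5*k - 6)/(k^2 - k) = (k + 6)/k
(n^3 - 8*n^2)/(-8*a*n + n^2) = n*(8 - n)/(8*a - n)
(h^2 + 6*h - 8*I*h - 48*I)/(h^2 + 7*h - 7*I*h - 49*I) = (h^2 + h*(6 - 8*I) - 48*I)/(h^2 + h*(7 - 7*I) - 49*I)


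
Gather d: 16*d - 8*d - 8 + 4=8*d - 4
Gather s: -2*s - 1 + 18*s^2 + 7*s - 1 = 18*s^2 + 5*s - 2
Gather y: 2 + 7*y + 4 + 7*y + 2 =14*y + 8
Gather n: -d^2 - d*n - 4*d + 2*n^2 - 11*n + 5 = -d^2 - 4*d + 2*n^2 + n*(-d - 11) + 5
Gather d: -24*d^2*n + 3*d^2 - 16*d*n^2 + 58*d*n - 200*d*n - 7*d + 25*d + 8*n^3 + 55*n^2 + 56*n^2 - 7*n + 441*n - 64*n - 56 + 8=d^2*(3 - 24*n) + d*(-16*n^2 - 142*n + 18) + 8*n^3 + 111*n^2 + 370*n - 48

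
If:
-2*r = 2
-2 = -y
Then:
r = -1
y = 2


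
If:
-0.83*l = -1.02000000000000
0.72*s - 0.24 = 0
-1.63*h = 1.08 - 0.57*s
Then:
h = -0.55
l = 1.23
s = 0.33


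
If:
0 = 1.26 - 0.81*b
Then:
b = 1.56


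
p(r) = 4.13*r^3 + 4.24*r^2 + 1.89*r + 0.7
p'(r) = 12.39*r^2 + 8.48*r + 1.89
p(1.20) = 16.21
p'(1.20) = 29.91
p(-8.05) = -1894.21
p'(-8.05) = 736.53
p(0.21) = 1.32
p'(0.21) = 4.22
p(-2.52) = -43.23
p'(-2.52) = 59.20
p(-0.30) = 0.40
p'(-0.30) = 0.46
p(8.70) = 3057.69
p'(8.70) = 1013.47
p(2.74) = 122.67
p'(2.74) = 118.14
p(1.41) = 23.37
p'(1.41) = 38.48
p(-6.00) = -750.08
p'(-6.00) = 397.05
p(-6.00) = -750.08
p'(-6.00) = 397.05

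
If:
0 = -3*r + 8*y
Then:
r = 8*y/3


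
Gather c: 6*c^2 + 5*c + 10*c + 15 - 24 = 6*c^2 + 15*c - 9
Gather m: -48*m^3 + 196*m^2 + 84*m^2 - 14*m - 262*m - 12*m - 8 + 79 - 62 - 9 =-48*m^3 + 280*m^2 - 288*m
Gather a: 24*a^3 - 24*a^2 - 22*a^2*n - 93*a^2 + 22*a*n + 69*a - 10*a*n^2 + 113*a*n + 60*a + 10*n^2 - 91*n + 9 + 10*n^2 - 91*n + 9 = 24*a^3 + a^2*(-22*n - 117) + a*(-10*n^2 + 135*n + 129) + 20*n^2 - 182*n + 18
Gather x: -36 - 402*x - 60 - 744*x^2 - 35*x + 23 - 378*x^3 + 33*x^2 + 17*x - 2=-378*x^3 - 711*x^2 - 420*x - 75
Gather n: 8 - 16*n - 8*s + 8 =-16*n - 8*s + 16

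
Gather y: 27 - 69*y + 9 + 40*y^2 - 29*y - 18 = 40*y^2 - 98*y + 18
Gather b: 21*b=21*b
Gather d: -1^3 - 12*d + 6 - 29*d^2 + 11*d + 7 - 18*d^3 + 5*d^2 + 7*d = -18*d^3 - 24*d^2 + 6*d + 12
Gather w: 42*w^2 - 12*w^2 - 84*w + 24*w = 30*w^2 - 60*w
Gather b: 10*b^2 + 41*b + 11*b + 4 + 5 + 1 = 10*b^2 + 52*b + 10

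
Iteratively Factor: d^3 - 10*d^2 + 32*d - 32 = (d - 4)*(d^2 - 6*d + 8) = (d - 4)^2*(d - 2)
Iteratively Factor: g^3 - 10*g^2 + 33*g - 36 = (g - 3)*(g^2 - 7*g + 12) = (g - 3)^2*(g - 4)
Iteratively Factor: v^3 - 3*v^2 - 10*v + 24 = (v - 4)*(v^2 + v - 6) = (v - 4)*(v + 3)*(v - 2)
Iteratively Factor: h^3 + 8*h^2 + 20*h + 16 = (h + 2)*(h^2 + 6*h + 8) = (h + 2)*(h + 4)*(h + 2)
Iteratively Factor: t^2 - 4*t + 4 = (t - 2)*(t - 2)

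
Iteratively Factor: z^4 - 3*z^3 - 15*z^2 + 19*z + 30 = (z + 1)*(z^3 - 4*z^2 - 11*z + 30) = (z - 2)*(z + 1)*(z^2 - 2*z - 15) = (z - 2)*(z + 1)*(z + 3)*(z - 5)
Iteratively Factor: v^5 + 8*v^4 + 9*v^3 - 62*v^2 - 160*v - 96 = (v + 4)*(v^4 + 4*v^3 - 7*v^2 - 34*v - 24) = (v + 4)^2*(v^3 - 7*v - 6) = (v - 3)*(v + 4)^2*(v^2 + 3*v + 2) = (v - 3)*(v + 1)*(v + 4)^2*(v + 2)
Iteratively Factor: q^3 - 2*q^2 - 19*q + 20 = (q - 1)*(q^2 - q - 20) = (q - 5)*(q - 1)*(q + 4)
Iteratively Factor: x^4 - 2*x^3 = (x - 2)*(x^3) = x*(x - 2)*(x^2) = x^2*(x - 2)*(x)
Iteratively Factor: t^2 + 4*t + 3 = (t + 3)*(t + 1)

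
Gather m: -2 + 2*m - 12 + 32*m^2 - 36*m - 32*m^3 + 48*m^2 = -32*m^3 + 80*m^2 - 34*m - 14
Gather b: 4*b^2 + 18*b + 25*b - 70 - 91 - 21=4*b^2 + 43*b - 182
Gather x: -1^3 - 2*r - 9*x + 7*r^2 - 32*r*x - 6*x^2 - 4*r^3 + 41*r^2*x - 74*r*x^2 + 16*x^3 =-4*r^3 + 7*r^2 - 2*r + 16*x^3 + x^2*(-74*r - 6) + x*(41*r^2 - 32*r - 9) - 1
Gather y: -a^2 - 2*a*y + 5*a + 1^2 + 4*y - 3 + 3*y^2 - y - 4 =-a^2 + 5*a + 3*y^2 + y*(3 - 2*a) - 6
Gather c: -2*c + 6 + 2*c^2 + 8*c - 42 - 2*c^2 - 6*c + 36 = 0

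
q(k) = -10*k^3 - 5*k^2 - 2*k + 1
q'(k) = -30*k^2 - 10*k - 2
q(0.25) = 0.03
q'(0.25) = -6.38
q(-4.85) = 1033.93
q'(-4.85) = -659.18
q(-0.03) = 1.06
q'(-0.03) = -1.73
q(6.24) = -2635.87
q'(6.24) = -1232.53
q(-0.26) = 1.36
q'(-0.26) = -1.43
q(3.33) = -430.36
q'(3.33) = -367.97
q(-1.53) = 28.17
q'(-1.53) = -56.93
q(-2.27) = 96.75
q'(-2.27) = -133.89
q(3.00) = -320.00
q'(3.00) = -302.00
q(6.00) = -2351.00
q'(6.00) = -1142.00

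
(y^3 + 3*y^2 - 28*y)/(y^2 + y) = (y^2 + 3*y - 28)/(y + 1)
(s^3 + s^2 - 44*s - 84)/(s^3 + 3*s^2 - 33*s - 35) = (s^3 + s^2 - 44*s - 84)/(s^3 + 3*s^2 - 33*s - 35)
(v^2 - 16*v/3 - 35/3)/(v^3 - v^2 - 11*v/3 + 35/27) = 9*(v - 7)/(9*v^2 - 24*v + 7)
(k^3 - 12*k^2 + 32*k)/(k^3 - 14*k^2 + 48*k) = (k - 4)/(k - 6)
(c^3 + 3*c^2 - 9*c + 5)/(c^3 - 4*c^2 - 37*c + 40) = (c - 1)/(c - 8)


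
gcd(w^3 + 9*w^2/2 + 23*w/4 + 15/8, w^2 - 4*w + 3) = 1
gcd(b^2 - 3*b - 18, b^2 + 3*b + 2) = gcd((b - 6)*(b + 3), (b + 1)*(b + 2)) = 1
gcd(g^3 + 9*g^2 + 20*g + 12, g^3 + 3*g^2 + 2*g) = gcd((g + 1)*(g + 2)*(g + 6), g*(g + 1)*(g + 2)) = g^2 + 3*g + 2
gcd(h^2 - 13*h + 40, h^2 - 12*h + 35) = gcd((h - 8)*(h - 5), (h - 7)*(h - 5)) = h - 5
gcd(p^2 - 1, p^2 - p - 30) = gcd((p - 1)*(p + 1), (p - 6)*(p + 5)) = 1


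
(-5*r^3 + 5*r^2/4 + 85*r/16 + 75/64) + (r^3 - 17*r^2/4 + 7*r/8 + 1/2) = -4*r^3 - 3*r^2 + 99*r/16 + 107/64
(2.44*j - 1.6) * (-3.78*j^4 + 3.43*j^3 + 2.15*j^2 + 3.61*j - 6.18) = -9.2232*j^5 + 14.4172*j^4 - 0.242000000000001*j^3 + 5.3684*j^2 - 20.8552*j + 9.888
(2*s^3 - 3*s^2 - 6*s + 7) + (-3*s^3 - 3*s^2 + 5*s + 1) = -s^3 - 6*s^2 - s + 8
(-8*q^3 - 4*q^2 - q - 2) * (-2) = 16*q^3 + 8*q^2 + 2*q + 4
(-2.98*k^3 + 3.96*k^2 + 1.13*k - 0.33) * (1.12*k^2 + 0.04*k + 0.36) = -3.3376*k^5 + 4.316*k^4 + 0.3512*k^3 + 1.1012*k^2 + 0.3936*k - 0.1188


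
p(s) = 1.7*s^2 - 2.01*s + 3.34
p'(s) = 3.4*s - 2.01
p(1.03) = 3.07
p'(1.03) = 1.49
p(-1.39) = 9.42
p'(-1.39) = -6.74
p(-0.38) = 4.35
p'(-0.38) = -3.30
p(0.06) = 3.23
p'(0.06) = -1.81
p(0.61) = 2.75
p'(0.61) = 0.06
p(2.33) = 7.89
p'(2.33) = 5.91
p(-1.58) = 10.76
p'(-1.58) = -7.38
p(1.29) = 3.58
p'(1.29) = 2.38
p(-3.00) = 24.67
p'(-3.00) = -12.21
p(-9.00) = 159.13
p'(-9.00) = -32.61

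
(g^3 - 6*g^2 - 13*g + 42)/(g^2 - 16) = (g^3 - 6*g^2 - 13*g + 42)/(g^2 - 16)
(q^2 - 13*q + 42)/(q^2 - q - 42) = (q - 6)/(q + 6)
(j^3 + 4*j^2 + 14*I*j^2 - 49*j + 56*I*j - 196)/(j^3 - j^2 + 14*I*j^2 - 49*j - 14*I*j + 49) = (j + 4)/(j - 1)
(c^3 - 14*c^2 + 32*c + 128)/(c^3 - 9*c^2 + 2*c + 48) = (c - 8)/(c - 3)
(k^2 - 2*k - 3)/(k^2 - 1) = (k - 3)/(k - 1)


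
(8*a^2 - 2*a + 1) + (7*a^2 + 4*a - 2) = 15*a^2 + 2*a - 1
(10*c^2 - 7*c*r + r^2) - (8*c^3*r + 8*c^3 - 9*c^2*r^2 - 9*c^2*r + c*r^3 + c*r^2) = -8*c^3*r - 8*c^3 + 9*c^2*r^2 + 9*c^2*r + 10*c^2 - c*r^3 - c*r^2 - 7*c*r + r^2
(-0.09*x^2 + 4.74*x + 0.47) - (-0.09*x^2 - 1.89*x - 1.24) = 6.63*x + 1.71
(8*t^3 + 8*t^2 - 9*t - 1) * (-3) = -24*t^3 - 24*t^2 + 27*t + 3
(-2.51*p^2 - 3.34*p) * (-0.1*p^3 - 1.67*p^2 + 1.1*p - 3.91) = 0.251*p^5 + 4.5257*p^4 + 2.8168*p^3 + 6.1401*p^2 + 13.0594*p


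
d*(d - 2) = d^2 - 2*d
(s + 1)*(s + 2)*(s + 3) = s^3 + 6*s^2 + 11*s + 6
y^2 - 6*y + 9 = (y - 3)^2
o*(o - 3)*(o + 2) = o^3 - o^2 - 6*o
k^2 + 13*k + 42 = (k + 6)*(k + 7)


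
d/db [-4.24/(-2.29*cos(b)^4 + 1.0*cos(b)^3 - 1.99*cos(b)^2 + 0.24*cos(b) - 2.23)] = (38.8384*cos(b)^3 - 12.72*cos(b)^2 + 16.8752*cos(b) - 1.0176)*sin(b)/(2.29*cos(b)^4 - 1.0*cos(b)^3 + 1.99*cos(b)^2 - 0.24*cos(b) + 2.23)^2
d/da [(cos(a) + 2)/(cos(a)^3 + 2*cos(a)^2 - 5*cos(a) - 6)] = (19*cos(a)/2 + 4*cos(2*a) + cos(3*a)/2)*sin(a)/(cos(a)^3 + 2*cos(a)^2 - 5*cos(a) - 6)^2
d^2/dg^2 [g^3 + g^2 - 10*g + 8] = 6*g + 2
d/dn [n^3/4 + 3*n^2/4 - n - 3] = 3*n^2/4 + 3*n/2 - 1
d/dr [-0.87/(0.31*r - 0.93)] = 0.2697/(0.31*r - 0.93)^2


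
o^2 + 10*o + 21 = (o + 3)*(o + 7)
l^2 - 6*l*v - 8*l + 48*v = (l - 8)*(l - 6*v)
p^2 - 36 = (p - 6)*(p + 6)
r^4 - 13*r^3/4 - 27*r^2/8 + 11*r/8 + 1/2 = (r - 4)*(r - 1/2)*(r + 1/4)*(r + 1)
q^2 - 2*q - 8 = (q - 4)*(q + 2)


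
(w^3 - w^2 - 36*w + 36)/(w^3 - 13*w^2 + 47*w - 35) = (w^2 - 36)/(w^2 - 12*w + 35)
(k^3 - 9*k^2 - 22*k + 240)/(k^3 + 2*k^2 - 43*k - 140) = (k^2 - 14*k + 48)/(k^2 - 3*k - 28)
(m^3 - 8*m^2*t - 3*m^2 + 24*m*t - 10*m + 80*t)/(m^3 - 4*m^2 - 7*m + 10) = (m - 8*t)/(m - 1)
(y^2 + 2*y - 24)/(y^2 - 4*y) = (y + 6)/y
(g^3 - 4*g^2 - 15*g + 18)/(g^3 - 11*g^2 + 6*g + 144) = (g - 1)/(g - 8)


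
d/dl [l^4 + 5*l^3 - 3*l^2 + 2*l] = 4*l^3 + 15*l^2 - 6*l + 2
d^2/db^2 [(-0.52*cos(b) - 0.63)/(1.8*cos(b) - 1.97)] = (-3.88512*sin(b)^2 + 4.252048*cos(b) - 3.88512)/(5.832*cos(b)^3 - 19.1484*cos(b)^2 + 20.95686*cos(b) - 7.645373)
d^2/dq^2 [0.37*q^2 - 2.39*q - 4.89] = 0.740000000000000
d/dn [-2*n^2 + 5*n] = 5 - 4*n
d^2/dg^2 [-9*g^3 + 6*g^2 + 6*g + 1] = 12 - 54*g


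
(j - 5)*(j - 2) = j^2 - 7*j + 10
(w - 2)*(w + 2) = w^2 - 4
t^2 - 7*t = t*(t - 7)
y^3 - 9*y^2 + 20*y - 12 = (y - 6)*(y - 2)*(y - 1)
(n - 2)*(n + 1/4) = n^2 - 7*n/4 - 1/2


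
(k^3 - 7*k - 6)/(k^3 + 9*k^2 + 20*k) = (k^3 - 7*k - 6)/(k*(k^2 + 9*k + 20))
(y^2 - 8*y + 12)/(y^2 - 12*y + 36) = (y - 2)/(y - 6)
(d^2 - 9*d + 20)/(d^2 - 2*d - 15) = (d - 4)/(d + 3)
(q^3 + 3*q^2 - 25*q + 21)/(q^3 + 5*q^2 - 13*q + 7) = (q - 3)/(q - 1)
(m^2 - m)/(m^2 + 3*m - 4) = m/(m + 4)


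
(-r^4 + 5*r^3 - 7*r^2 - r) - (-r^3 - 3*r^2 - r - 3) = -r^4 + 6*r^3 - 4*r^2 + 3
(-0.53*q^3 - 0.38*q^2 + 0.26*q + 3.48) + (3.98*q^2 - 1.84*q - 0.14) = -0.53*q^3 + 3.6*q^2 - 1.58*q + 3.34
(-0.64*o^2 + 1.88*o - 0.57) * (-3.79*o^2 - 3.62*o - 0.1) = 2.4256*o^4 - 4.8084*o^3 - 4.5813*o^2 + 1.8754*o + 0.057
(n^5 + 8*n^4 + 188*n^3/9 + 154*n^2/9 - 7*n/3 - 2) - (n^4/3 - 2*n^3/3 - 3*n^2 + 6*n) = n^5 + 23*n^4/3 + 194*n^3/9 + 181*n^2/9 - 25*n/3 - 2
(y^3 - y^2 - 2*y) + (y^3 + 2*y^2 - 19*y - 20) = 2*y^3 + y^2 - 21*y - 20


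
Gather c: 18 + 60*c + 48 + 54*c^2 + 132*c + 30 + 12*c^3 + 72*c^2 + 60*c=12*c^3 + 126*c^2 + 252*c + 96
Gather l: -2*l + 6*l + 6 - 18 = 4*l - 12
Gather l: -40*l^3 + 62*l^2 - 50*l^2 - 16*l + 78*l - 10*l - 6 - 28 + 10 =-40*l^3 + 12*l^2 + 52*l - 24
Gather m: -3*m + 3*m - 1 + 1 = 0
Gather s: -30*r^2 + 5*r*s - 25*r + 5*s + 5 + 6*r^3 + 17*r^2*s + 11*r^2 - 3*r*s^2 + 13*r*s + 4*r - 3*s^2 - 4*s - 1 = 6*r^3 - 19*r^2 - 21*r + s^2*(-3*r - 3) + s*(17*r^2 + 18*r + 1) + 4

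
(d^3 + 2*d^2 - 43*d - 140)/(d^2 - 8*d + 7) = (d^2 + 9*d + 20)/(d - 1)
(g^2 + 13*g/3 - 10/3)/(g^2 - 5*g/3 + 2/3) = (g + 5)/(g - 1)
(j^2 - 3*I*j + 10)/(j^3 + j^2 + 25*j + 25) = (j + 2*I)/(j^2 + j*(1 + 5*I) + 5*I)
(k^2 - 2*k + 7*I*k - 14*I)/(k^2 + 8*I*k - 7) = (k - 2)/(k + I)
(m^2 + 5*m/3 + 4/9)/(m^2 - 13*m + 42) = (9*m^2 + 15*m + 4)/(9*(m^2 - 13*m + 42))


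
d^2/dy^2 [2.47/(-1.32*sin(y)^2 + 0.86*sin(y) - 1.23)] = (17.214912*sin(y)^4 - 8.411832*sin(y)^3 - 40.036724*sin(y)^2 + 19.43643*sin(y) + 4.36696)/(1.32*sin(y)^2 - 0.86*sin(y) + 1.23)^3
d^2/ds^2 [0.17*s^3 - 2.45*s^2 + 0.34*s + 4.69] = 1.02*s - 4.9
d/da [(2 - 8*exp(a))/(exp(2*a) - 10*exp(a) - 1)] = 4*(2*exp(2*a) - exp(a) + 7)*exp(a)/(exp(4*a) - 20*exp(3*a) + 98*exp(2*a) + 20*exp(a) + 1)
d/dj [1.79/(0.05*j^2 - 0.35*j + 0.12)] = (0.6265 - 0.179*j)/(0.05*j^2 - 0.35*j + 0.12)^2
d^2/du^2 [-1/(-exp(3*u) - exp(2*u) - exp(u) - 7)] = (2*(3*exp(2*u) + 2*exp(u) + 1)^2*exp(u) - (9*exp(2*u) + 4*exp(u) + 1)*(exp(3*u) + exp(2*u) + exp(u) + 7))*exp(u)/(exp(3*u) + exp(2*u) + exp(u) + 7)^3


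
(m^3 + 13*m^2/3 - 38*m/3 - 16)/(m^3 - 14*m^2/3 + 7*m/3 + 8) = (m + 6)/(m - 3)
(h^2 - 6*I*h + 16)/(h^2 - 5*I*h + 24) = (h + 2*I)/(h + 3*I)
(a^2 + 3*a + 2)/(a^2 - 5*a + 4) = (a^2 + 3*a + 2)/(a^2 - 5*a + 4)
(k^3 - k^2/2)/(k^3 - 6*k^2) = (k - 1/2)/(k - 6)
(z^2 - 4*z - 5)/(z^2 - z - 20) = (z + 1)/(z + 4)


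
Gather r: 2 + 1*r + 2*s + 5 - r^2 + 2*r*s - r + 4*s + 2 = -r^2 + 2*r*s + 6*s + 9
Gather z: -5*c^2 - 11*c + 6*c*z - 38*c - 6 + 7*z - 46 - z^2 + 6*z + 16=-5*c^2 - 49*c - z^2 + z*(6*c + 13) - 36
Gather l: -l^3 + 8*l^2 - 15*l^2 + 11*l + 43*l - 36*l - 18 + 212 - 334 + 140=-l^3 - 7*l^2 + 18*l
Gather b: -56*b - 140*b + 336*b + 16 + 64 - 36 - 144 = 140*b - 100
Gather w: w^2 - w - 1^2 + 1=w^2 - w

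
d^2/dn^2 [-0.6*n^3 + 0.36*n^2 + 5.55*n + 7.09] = 0.72 - 3.6*n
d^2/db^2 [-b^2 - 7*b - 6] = -2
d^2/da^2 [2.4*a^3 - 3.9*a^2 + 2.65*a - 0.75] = 14.4*a - 7.8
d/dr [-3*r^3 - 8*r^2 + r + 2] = -9*r^2 - 16*r + 1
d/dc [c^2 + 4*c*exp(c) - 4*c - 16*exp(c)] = 4*c*exp(c) + 2*c - 12*exp(c) - 4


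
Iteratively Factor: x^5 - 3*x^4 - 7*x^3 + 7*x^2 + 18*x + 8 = (x + 1)*(x^4 - 4*x^3 - 3*x^2 + 10*x + 8) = (x - 2)*(x + 1)*(x^3 - 2*x^2 - 7*x - 4) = (x - 2)*(x + 1)^2*(x^2 - 3*x - 4) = (x - 4)*(x - 2)*(x + 1)^2*(x + 1)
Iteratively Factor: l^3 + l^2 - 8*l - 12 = (l + 2)*(l^2 - l - 6) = (l + 2)^2*(l - 3)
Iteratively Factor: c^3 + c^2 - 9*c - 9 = (c + 1)*(c^2 - 9) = (c + 1)*(c + 3)*(c - 3)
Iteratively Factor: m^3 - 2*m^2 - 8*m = (m - 4)*(m^2 + 2*m) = (m - 4)*(m + 2)*(m)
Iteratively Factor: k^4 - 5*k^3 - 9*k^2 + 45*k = (k - 5)*(k^3 - 9*k) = (k - 5)*(k - 3)*(k^2 + 3*k) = k*(k - 5)*(k - 3)*(k + 3)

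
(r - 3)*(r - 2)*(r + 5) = r^3 - 19*r + 30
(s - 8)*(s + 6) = s^2 - 2*s - 48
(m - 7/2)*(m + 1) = m^2 - 5*m/2 - 7/2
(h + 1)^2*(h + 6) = h^3 + 8*h^2 + 13*h + 6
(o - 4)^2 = o^2 - 8*o + 16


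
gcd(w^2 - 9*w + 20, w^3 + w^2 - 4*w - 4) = 1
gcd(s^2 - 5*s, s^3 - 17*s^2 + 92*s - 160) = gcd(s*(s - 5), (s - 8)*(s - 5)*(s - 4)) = s - 5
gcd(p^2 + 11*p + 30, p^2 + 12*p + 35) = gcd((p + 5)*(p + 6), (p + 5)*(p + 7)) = p + 5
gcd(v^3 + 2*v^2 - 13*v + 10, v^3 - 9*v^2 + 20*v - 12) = v^2 - 3*v + 2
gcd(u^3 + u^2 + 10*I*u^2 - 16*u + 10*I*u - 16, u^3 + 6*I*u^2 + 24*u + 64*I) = u^2 + 10*I*u - 16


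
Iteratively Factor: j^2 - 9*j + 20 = (j - 4)*(j - 5)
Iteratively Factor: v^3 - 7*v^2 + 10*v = (v - 2)*(v^2 - 5*v) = v*(v - 2)*(v - 5)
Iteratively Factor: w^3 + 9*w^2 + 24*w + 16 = (w + 4)*(w^2 + 5*w + 4) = (w + 4)^2*(w + 1)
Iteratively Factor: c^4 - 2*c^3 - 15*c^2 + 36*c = (c - 3)*(c^3 + c^2 - 12*c) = c*(c - 3)*(c^2 + c - 12) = c*(c - 3)*(c + 4)*(c - 3)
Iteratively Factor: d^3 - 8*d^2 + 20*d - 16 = (d - 4)*(d^2 - 4*d + 4) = (d - 4)*(d - 2)*(d - 2)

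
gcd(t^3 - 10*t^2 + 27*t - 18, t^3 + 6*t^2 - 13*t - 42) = t - 3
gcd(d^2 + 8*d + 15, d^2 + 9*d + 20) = d + 5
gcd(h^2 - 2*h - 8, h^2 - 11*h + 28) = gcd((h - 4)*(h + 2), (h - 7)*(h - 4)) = h - 4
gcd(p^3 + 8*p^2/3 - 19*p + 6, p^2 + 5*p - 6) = p + 6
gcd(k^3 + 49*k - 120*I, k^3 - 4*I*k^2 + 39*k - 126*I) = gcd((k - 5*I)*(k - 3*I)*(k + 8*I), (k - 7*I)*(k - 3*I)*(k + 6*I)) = k - 3*I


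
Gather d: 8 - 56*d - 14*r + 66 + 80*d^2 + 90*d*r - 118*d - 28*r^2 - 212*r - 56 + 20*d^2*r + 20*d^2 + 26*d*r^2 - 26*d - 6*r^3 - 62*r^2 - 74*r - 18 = d^2*(20*r + 100) + d*(26*r^2 + 90*r - 200) - 6*r^3 - 90*r^2 - 300*r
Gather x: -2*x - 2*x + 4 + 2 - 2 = 4 - 4*x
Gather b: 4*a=4*a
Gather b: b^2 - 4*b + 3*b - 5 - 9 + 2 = b^2 - b - 12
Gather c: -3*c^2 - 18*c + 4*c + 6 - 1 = -3*c^2 - 14*c + 5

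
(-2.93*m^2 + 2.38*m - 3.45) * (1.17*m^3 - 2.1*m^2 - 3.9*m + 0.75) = -3.4281*m^5 + 8.9376*m^4 + 2.3925*m^3 - 4.2345*m^2 + 15.24*m - 2.5875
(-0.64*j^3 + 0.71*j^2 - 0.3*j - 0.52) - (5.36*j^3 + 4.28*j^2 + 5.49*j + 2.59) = -6.0*j^3 - 3.57*j^2 - 5.79*j - 3.11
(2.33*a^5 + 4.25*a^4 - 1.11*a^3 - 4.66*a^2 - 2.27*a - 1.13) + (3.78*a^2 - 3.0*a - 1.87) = 2.33*a^5 + 4.25*a^4 - 1.11*a^3 - 0.88*a^2 - 5.27*a - 3.0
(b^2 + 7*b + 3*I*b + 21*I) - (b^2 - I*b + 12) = 7*b + 4*I*b - 12 + 21*I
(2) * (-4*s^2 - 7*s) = -8*s^2 - 14*s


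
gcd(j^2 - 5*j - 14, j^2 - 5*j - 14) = j^2 - 5*j - 14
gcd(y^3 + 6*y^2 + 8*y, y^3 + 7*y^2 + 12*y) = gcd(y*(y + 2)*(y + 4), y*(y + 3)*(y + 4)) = y^2 + 4*y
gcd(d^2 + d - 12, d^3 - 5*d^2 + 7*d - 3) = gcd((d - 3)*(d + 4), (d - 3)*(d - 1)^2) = d - 3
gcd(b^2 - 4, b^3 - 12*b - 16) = b + 2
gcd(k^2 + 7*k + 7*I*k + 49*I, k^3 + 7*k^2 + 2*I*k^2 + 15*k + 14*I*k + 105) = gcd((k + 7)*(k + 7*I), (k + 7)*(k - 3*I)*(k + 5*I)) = k + 7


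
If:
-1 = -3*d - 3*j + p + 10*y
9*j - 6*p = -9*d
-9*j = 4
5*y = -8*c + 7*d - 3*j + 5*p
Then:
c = 275*y/24 + 127/72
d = 20*y/3 + 10/9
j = -4/9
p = 10*y + 1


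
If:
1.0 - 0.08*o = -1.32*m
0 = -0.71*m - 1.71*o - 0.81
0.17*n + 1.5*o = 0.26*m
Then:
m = -0.77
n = 0.20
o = -0.16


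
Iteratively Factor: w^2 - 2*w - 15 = (w + 3)*(w - 5)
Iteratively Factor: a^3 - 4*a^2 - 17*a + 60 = (a - 3)*(a^2 - a - 20) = (a - 5)*(a - 3)*(a + 4)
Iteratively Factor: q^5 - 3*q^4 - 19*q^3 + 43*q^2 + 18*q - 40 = (q - 2)*(q^4 - q^3 - 21*q^2 + q + 20) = (q - 2)*(q + 1)*(q^3 - 2*q^2 - 19*q + 20) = (q - 2)*(q - 1)*(q + 1)*(q^2 - q - 20) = (q - 5)*(q - 2)*(q - 1)*(q + 1)*(q + 4)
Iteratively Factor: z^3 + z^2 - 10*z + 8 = (z - 1)*(z^2 + 2*z - 8) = (z - 2)*(z - 1)*(z + 4)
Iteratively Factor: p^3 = (p)*(p^2) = p^2*(p)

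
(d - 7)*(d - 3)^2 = d^3 - 13*d^2 + 51*d - 63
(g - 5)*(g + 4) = g^2 - g - 20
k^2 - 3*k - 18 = (k - 6)*(k + 3)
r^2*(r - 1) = r^3 - r^2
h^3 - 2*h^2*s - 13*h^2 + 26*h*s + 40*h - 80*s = (h - 8)*(h - 5)*(h - 2*s)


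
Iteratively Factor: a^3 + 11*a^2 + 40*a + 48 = (a + 4)*(a^2 + 7*a + 12) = (a + 4)^2*(a + 3)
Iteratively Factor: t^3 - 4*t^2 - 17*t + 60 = (t + 4)*(t^2 - 8*t + 15) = (t - 5)*(t + 4)*(t - 3)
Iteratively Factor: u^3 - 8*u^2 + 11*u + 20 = (u + 1)*(u^2 - 9*u + 20) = (u - 5)*(u + 1)*(u - 4)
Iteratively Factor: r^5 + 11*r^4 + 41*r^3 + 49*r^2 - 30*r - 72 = (r + 4)*(r^4 + 7*r^3 + 13*r^2 - 3*r - 18) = (r - 1)*(r + 4)*(r^3 + 8*r^2 + 21*r + 18) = (r - 1)*(r + 3)*(r + 4)*(r^2 + 5*r + 6) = (r - 1)*(r + 2)*(r + 3)*(r + 4)*(r + 3)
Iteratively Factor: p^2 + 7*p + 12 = (p + 4)*(p + 3)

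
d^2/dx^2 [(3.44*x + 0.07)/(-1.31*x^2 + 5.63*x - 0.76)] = (-(2.62*x - 5.63)*(3.44*x + 0.07)*(5.24*x - 11.26) + (27.0384*x - 38.551)*(1.31*x^2 - 5.63*x + 0.76))/(1.31*x^2 - 5.63*x + 0.76)^3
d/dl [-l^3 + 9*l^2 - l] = -3*l^2 + 18*l - 1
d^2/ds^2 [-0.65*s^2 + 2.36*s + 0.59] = -1.30000000000000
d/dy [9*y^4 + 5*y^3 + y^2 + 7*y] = 36*y^3 + 15*y^2 + 2*y + 7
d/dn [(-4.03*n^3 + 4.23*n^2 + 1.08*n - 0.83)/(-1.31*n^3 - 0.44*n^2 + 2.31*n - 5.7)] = (7.3145*n^4 - 15.789*n^3 + 75.8976*n^2 - 48.9524*n - 4.2387)/(1.7161*n^6 + 1.1528*n^5 - 5.8586*n^4 + 12.9012*n^3 + 10.3521*n^2 - 26.334*n + 32.49)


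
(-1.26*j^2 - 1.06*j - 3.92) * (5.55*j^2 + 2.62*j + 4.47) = -6.993*j^4 - 9.1842*j^3 - 30.1654*j^2 - 15.0086*j - 17.5224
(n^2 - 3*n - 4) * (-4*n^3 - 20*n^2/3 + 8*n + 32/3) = -4*n^5 + 16*n^4/3 + 44*n^3 + 40*n^2/3 - 64*n - 128/3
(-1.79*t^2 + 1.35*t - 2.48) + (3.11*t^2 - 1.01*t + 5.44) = 1.32*t^2 + 0.34*t + 2.96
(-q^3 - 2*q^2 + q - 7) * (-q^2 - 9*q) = q^5 + 11*q^4 + 17*q^3 - 2*q^2 + 63*q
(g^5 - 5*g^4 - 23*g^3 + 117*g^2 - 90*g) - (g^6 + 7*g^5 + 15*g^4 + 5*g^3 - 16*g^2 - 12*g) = -g^6 - 6*g^5 - 20*g^4 - 28*g^3 + 133*g^2 - 78*g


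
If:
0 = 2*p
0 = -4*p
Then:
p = 0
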